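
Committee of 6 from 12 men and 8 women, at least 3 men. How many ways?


Count by #men:
  3M,3W: C(12,3)×C(8,3)=12320
  4M,2W: C(12,4)×C(8,2)=13860
  5M,1W: C(12,5)×C(8,1)=6336
  6M,0W: C(12,6)×C(8,0)=924
Total = 33440

33440


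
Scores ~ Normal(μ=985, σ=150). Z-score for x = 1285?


z = (x - μ)/σ = (1285 - 985)/150 = 2.0

z = 2.0


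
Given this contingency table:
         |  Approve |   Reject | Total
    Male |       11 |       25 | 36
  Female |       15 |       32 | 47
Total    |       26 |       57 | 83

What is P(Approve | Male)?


P(Approve | Male) = 11/(11+25) = 11/36

P(Approve|Male) = 11/36 ≈ 30.56%


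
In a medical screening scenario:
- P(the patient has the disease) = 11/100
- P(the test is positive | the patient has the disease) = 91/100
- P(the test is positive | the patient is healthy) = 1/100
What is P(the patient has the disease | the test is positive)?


Using Bayes' theorem:
P(A|B) = P(B|A)·P(A) / P(B)

P(the test is positive) = 91/100 × 11/100 + 1/100 × 89/100
= 1001/10000 + 89/10000 = 109/1000

P(the patient has the disease|the test is positive) = (1001/10000) / (109/1000) = 1001/1090

P(the patient has the disease|the test is positive) = 1001/1090 ≈ 91.83%


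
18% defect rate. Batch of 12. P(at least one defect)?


P(all good) = (41/50)^12 = 22563490300366186081/244140625000000000000
P(≥1 defect) = 221577134699633813919/244140625000000000000

P = 221577134699633813919/244140625000000000000 ≈ 90.76%


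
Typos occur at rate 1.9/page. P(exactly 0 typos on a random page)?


Poisson(λ=1.9): P(X=0) = e^(-λ)×λ^k/k!
= e^(-1.9) × 1.9^0 / 0!
≈ 0.1495686192 × 1 / 1 ≈ 0.149569

P(X=0) ≈ 0.149569 ≈ 14.96%


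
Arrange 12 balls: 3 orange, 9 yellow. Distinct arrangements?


12!/(3!×9!) = 220

220


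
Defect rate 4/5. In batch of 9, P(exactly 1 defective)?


Binomial: P(X=1) = C(9,1)×p^1×(1-p)^8
= 9 × 4/5 × 1/390625 = 36/1953125

P(X=1) = 36/1953125 ≈ 0.00%


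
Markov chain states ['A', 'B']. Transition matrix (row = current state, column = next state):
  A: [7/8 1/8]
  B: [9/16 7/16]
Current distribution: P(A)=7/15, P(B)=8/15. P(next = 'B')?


P(next=B) = Σᵢ P(now=i)×P(i→B)
= 7/15×1/8 + 8/15×7/16
= 7/120 + 7/30 = 7/24

P = 7/24 ≈ 0.2917


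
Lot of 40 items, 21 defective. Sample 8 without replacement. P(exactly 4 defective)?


Hypergeometric: C(21,4)×C(19,4)/C(40,8)
= 5985×3876/76904685 = 1596/5291

P(X=4) = 1596/5291 ≈ 30.16%


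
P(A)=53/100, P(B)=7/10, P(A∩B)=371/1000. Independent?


P(A)×P(B) = 371/1000
P(A∩B) = 371/1000
Equal ✓ → Independent

Yes, independent


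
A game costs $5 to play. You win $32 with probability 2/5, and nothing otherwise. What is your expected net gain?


E[gain] = (32-5)×2/5 + (-5)×3/5
= 54/5 - 3 = 39/5

Expected net gain = $39/5 ≈ $7.80


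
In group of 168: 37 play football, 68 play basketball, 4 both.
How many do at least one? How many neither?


|A∪B| = 37+68-4 = 101
Neither = 168-101 = 67

At least one: 101; Neither: 67


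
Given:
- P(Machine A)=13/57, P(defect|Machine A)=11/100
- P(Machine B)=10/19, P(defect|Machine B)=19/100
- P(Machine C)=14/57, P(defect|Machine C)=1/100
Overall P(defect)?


P(B) = Σ P(B|Aᵢ)×P(Aᵢ)
  11/100×13/57 = 143/5700
  19/100×10/19 = 1/10
  1/100×14/57 = 7/2850
Sum = 727/5700

P(defect) = 727/5700 ≈ 12.75%


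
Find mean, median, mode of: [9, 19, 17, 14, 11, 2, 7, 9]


Sorted: [2, 7, 9, 9, 11, 14, 17, 19]
Mean = 88/8 = 11
Median = 10
Freq: {9: 2, 19: 1, 17: 1, 14: 1, 11: 1, 2: 1, 7: 1}
Mode: [9]

Mean=11, Median=10, Mode=9


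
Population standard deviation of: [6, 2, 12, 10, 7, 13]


Mean = 50/6 = 25/3
  (6-25/3)²=49/9
  (2-25/3)²=361/9
  (12-25/3)²=121/9
  (10-25/3)²=25/9
  (7-25/3)²=16/9
  (13-25/3)²=196/9
Σ(x-μ)² = 256/3
σ² = (256/3)/6 = 128/9

σ = √(128/9) ≈ 3.7712


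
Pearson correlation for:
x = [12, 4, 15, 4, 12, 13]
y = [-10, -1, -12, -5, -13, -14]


n=6, Σx=60, Σy=-55, Σxy=-662, Σx²=714, Σy²=635
r = (6×(-662) - 60×(-55))/√((6×714 - 60²)(6×635 - (-55)²))
= -672/√(684×785) = -672/√536940 ≈ -672/732.7619 ≈ -0.9171

r ≈ -0.9171


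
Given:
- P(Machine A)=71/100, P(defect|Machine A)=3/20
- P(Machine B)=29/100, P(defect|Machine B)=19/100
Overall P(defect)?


P(B) = Σ P(B|Aᵢ)×P(Aᵢ)
  3/20×71/100 = 213/2000
  19/100×29/100 = 551/10000
Sum = 101/625

P(defect) = 101/625 ≈ 16.16%


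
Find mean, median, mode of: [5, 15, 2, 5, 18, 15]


Sorted: [2, 5, 5, 15, 15, 18]
Mean = 60/6 = 10
Median = 10
Freq: {5: 2, 15: 2, 2: 1, 18: 1}
Mode: [5, 15]

Mean=10, Median=10, Mode=[5, 15]


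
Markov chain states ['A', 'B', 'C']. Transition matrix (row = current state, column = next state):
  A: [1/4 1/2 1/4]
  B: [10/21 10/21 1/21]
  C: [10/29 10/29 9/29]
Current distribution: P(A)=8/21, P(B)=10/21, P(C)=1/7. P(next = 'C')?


P(next=C) = Σᵢ P(now=i)×P(i→C)
= 8/21×1/4 + 10/21×1/21 + 1/7×9/29
= 2/21 + 10/441 + 9/203 = 2075/12789

P = 2075/12789 ≈ 0.1622


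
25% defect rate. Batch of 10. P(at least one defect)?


P(all good) = (3/4)^10 = 59049/1048576
P(≥1 defect) = 989527/1048576

P = 989527/1048576 ≈ 94.37%


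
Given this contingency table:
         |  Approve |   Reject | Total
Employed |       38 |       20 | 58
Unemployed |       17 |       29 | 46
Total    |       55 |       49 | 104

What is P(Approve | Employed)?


P(Approve | Employed) = 38/(38+20) = 38/58 = 19/29

P(Approve|Employed) = 19/29 ≈ 65.52%


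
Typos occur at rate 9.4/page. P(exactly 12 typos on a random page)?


Poisson(λ=9.4): P(X=12) = e^(-λ)×λ^k/k!
= e^(-9.4) × 9.4^12 / 12!
≈ 8.272406556e-05 × 475920314814 / 479001600 ≈ 0.082192

P(X=12) ≈ 0.082192 ≈ 8.22%


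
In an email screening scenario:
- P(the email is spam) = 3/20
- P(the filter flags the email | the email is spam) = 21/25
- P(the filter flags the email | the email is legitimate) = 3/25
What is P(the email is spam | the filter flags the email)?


Using Bayes' theorem:
P(A|B) = P(B|A)·P(A) / P(B)

P(the filter flags the email) = 21/25 × 3/20 + 3/25 × 17/20
= 63/500 + 51/500 = 57/250

P(the email is spam|the filter flags the email) = (63/500) / (57/250) = 21/38

P(the email is spam|the filter flags the email) = 21/38 ≈ 55.26%


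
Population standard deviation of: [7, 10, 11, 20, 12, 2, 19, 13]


Mean = 94/8 = 47/4
  (7-47/4)²=361/16
  (10-47/4)²=49/16
  (11-47/4)²=9/16
  (20-47/4)²=1089/16
  (12-47/4)²=1/16
  (2-47/4)²=1521/16
  (19-47/4)²=841/16
  (13-47/4)²=25/16
Σ(x-μ)² = 487/2
σ² = (487/2)/8 = 487/16

σ = √(487/16) ≈ 5.5170


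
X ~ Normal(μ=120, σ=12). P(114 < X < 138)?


z₁=(114-120)/12=-0.5, z₂=(138-120)/12=1.5
P = Φ(1.5) - Φ(-0.5) = 0.933193 - 0.308538 = 0.624655 ≈ 0.6247

P(114 < X < 138) ≈ 0.6247


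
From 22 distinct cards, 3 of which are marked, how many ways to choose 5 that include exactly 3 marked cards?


Choose 3 of the 3 marked cards and 2 of the other 19 cards:
C(3,3)×C(19,2) = 1×171 = 171

171


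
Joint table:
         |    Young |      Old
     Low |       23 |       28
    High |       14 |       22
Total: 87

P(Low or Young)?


P(Low∨Young) = P(Low) + P(Young) - P(Low∧Young)
= (51 + 37 - 23)/87 = 65/87

P = 65/87 ≈ 74.71%


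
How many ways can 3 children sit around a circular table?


Circular arrangements of 3 distinct objects: fix one position to break rotational symmetry.
(n-1)! = 2! = 2

2


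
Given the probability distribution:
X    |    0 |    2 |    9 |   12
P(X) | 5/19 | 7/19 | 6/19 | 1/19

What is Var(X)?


E[X] = 80/19
E[X²] = 658/19
Var(X) = E[X²] - (E[X])² = 658/19 - 6400/361 = 6102/361

Var(X) = 6102/361 ≈ 16.9030


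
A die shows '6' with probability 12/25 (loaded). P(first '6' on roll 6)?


Geometric: P(X=6) = (1-p)^(k-1)×p = (13/25)^5×12/25 = 4455516/244140625

P(X=6) = 4455516/244140625 ≈ 1.82%


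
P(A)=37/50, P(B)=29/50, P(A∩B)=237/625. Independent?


P(A)×P(B) = 1073/2500
P(A∩B) = 237/625
Not equal → NOT independent

No, not independent


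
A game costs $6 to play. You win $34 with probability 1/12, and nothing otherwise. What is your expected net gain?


E[gain] = (34-6)×1/12 + (-6)×11/12
= 7/3 - 11/2 = -19/6

Expected net gain = $-19/6 ≈ $-3.17


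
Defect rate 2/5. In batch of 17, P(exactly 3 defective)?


Binomial: P(X=3) = C(17,3)×p^3×(1-p)^14
= 680 × 8/125 × 4782969/6103515625 = 5203870272/152587890625

P(X=3) = 5203870272/152587890625 ≈ 3.41%


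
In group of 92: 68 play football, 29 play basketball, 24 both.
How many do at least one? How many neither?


|A∪B| = 68+29-24 = 73
Neither = 92-73 = 19

At least one: 73; Neither: 19


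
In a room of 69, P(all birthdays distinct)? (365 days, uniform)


P(all different) = Π(365-i)/365 for i=0..68
= (365/365)×(364/365)×...×(297/365)
= 0.001036

P ≈ 0.0010 ≈ 0.10%


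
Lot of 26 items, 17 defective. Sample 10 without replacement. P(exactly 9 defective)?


Hypergeometric: C(17,9)×C(9,1)/C(26,10)
= 24310×9/5311735 = 18/437

P(X=9) = 18/437 ≈ 4.12%


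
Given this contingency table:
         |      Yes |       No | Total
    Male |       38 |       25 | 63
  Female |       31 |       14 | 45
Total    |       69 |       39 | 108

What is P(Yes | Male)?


P(Yes | Male) = 38/(38+25) = 38/63

P(Yes|Male) = 38/63 ≈ 60.32%


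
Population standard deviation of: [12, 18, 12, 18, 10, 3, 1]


Mean = 74/7
  (12-74/7)²=100/49
  (18-74/7)²=2704/49
  (12-74/7)²=100/49
  (18-74/7)²=2704/49
  (10-74/7)²=16/49
  (3-74/7)²=2809/49
  (1-74/7)²=4489/49
Σ(x-μ)² = 1846/7
σ² = (1846/7)/7 = 1846/49

σ = √(1846/49) ≈ 6.1379


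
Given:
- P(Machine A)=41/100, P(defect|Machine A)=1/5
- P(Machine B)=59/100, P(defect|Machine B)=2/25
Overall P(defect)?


P(B) = Σ P(B|Aᵢ)×P(Aᵢ)
  1/5×41/100 = 41/500
  2/25×59/100 = 59/1250
Sum = 323/2500

P(defect) = 323/2500 ≈ 12.92%


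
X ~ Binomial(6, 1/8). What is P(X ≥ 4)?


P(X ≥ 4) = Σ P(X=i) for i=4..6
P(X=4) = 735/262144
P(X=5) = 21/131072
P(X=6) = 1/262144
Sum = 389/131072

P(X ≥ 4) = 389/131072 ≈ 0.30%


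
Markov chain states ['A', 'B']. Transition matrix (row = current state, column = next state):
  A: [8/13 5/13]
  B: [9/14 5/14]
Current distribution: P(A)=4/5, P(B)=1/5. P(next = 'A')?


P(next=A) = Σᵢ P(now=i)×P(i→A)
= 4/5×8/13 + 1/5×9/14
= 32/65 + 9/70 = 113/182

P = 113/182 ≈ 0.6209


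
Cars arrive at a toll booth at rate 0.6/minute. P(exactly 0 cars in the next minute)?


Poisson(λ=0.6): P(X=0) = e^(-λ)×λ^k/k!
= e^(-0.6) × 0.6^0 / 0!
≈ 0.5488116361 × 1 / 1 ≈ 0.548812

P(X=0) ≈ 0.548812 ≈ 54.88%


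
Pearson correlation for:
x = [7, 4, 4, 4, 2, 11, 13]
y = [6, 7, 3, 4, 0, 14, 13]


n=7, Σx=45, Σy=47, Σxy=421, Σx²=391, Σy²=475
r = (7×421 - 45×47)/√((7×391 - 45²)(7×475 - 47²))
= 832/√(712×1116) = 832/√794592 ≈ 832/891.3989 ≈ 0.9334

r ≈ 0.9334


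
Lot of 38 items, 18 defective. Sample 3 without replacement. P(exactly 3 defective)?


Hypergeometric: C(18,3)×C(20,0)/C(38,3)
= 816×1/8436 = 68/703

P(X=3) = 68/703 ≈ 9.67%


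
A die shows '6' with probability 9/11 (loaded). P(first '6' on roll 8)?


Geometric: P(X=8) = (1-p)^(k-1)×p = (2/11)^7×9/11 = 1152/214358881

P(X=8) = 1152/214358881 ≈ 0.00%


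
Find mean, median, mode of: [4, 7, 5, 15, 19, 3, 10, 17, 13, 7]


Sorted: [3, 4, 5, 7, 7, 10, 13, 15, 17, 19]
Mean = 100/10 = 10
Median = 17/2
Freq: {4: 1, 7: 2, 5: 1, 15: 1, 19: 1, 3: 1, 10: 1, 17: 1, 13: 1}
Mode: [7]

Mean=10, Median=17/2, Mode=7


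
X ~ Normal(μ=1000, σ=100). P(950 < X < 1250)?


z₁=(950-1000)/100=-0.5, z₂=(1250-1000)/100=2.5
P = Φ(2.5) - Φ(-0.5) = 0.993790 - 0.308538 = 0.685252 ≈ 0.6853

P(950 < X < 1250) ≈ 0.6853


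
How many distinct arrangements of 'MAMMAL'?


Letters: 6, freq: {'M': 3, 'A': 2, 'L': 1}
6!/(3!×2!×1!) = 720/12 = 60

60


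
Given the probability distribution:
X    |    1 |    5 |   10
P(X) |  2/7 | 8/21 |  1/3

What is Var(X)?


E[X] = 116/21
E[X²] = 302/7
Var(X) = E[X²] - (E[X])² = 302/7 - 13456/441 = 5570/441

Var(X) = 5570/441 ≈ 12.6304


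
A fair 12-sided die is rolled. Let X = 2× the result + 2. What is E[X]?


E[die] = (1+12)/2 = 13/2
E[X] = 2×13/2 + 2 = 15

E[X] = 15


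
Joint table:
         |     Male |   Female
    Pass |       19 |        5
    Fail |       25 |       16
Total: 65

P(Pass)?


P(Pass) = (19+5)/65 = 24/65

P(Pass) = 24/65 ≈ 36.92%


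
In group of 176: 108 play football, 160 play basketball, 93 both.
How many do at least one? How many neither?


|A∪B| = 108+160-93 = 175
Neither = 176-175 = 1

At least one: 175; Neither: 1


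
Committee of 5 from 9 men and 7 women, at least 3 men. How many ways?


Count by #men:
  3M,2W: C(9,3)×C(7,2)=1764
  4M,1W: C(9,4)×C(7,1)=882
  5M,0W: C(9,5)×C(7,0)=126
Total = 2772

2772


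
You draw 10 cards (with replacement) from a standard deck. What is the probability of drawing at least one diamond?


P(not a diamond) = 39/52 = 3/4
P(none in 10 draws) = (3/4)^10 = 59049/1048576
P(≥1 diamond) = 1 - 59049/1048576 = 989527/1048576

P = 989527/1048576 ≈ 94.37%


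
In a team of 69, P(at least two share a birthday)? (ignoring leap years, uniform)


P(all different) = Π(365-i)/365 for i=0..68
= 0.001036
P(match) = 1 - 0.001036 = 0.998964

P ≈ 0.9990 ≈ 99.90%


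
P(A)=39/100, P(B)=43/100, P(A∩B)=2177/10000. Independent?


P(A)×P(B) = 1677/10000
P(A∩B) = 2177/10000
Not equal → NOT independent

No, not independent


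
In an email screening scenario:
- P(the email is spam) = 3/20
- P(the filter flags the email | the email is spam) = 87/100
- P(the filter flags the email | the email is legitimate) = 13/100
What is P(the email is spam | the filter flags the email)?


Using Bayes' theorem:
P(A|B) = P(B|A)·P(A) / P(B)

P(the filter flags the email) = 87/100 × 3/20 + 13/100 × 17/20
= 261/2000 + 221/2000 = 241/1000

P(the email is spam|the filter flags the email) = (261/2000) / (241/1000) = 261/482

P(the email is spam|the filter flags the email) = 261/482 ≈ 54.15%


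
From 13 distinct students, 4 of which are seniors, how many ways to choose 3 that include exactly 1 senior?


Choose 1 of the 4 seniors and 2 of the other 9 students:
C(4,1)×C(9,2) = 4×36 = 144

144


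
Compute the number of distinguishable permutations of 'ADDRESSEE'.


Letters: 9, freq: {'A': 1, 'D': 2, 'R': 1, 'E': 3, 'S': 2}
9!/(1!×2!×1!×3!×2!) = 362880/24 = 15120

15120


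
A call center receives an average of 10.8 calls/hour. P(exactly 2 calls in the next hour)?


Poisson(λ=10.8): P(X=2) = e^(-λ)×λ^k/k!
= e^(-10.8) × 10.8^2 / 2!
≈ 2.039950341e-05 × 116.64 / 2 ≈ 0.001190

P(X=2) ≈ 0.001190 ≈ 0.12%


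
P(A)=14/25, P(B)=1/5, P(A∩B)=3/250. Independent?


P(A)×P(B) = 14/125
P(A∩B) = 3/250
Not equal → NOT independent

No, not independent


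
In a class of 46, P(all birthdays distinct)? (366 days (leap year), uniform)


P(all different) = Π(366-i)/366 for i=0..45
= (366/366)×(365/366)×...×(321/366)
= 0.052187

P ≈ 0.0522 ≈ 5.22%


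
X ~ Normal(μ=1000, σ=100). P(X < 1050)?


z = (1050-1000)/100 = 0.5
P(Z < 0.5) = 0.6915

P(X < 1050) ≈ 0.6915


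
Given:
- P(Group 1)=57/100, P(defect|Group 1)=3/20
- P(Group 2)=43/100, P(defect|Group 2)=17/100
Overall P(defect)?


P(B) = Σ P(B|Aᵢ)×P(Aᵢ)
  3/20×57/100 = 171/2000
  17/100×43/100 = 731/10000
Sum = 793/5000

P(defect) = 793/5000 ≈ 15.86%


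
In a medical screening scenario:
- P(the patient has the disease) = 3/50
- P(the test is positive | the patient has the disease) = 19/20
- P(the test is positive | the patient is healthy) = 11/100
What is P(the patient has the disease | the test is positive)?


Using Bayes' theorem:
P(A|B) = P(B|A)·P(A) / P(B)

P(the test is positive) = 19/20 × 3/50 + 11/100 × 47/50
= 57/1000 + 517/5000 = 401/2500

P(the patient has the disease|the test is positive) = (57/1000) / (401/2500) = 285/802

P(the patient has the disease|the test is positive) = 285/802 ≈ 35.54%


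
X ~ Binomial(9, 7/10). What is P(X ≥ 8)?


P(X ≥ 8) = Σ P(X=i) for i=8..9
P(X=8) = 155649627/1000000000
P(X=9) = 40353607/1000000000
Sum = 98001617/500000000

P(X ≥ 8) = 98001617/500000000 ≈ 19.60%


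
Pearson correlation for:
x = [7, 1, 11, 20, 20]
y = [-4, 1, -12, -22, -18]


n=5, Σx=59, Σy=-55, Σxy=-959, Σx²=971, Σy²=969
r = (5×(-959) - 59×(-55))/√((5×971 - 59²)(5×969 - (-55)²))
= -1550/√(1374×1820) = -1550/√2500680 ≈ -1550/1581.3539 ≈ -0.9802

r ≈ -0.9802


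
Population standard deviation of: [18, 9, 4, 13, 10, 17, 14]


Mean = 85/7
  (18-85/7)²=1681/49
  (9-85/7)²=484/49
  (4-85/7)²=3249/49
  (13-85/7)²=36/49
  (10-85/7)²=225/49
  (17-85/7)²=1156/49
  (14-85/7)²=169/49
Σ(x-μ)² = 1000/7
σ² = (1000/7)/7 = 1000/49

σ = √(1000/49) ≈ 4.5175


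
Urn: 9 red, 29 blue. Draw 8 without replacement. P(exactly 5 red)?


Hypergeometric: C(9,5)×C(29,3)/C(38,8)
= 126×3654/48903492 = 38367/4075291

P(X=5) = 38367/4075291 ≈ 0.94%


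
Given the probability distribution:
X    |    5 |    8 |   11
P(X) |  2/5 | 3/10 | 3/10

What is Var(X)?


E[X] = 77/10
E[X²] = 131/2
Var(X) = E[X²] - (E[X])² = 131/2 - 5929/100 = 621/100

Var(X) = 621/100 ≈ 6.2100


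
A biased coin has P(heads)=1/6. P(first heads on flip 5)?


Geometric: P(X=5) = (1-p)^(k-1)×p = (5/6)^4×1/6 = 625/7776

P(X=5) = 625/7776 ≈ 8.04%


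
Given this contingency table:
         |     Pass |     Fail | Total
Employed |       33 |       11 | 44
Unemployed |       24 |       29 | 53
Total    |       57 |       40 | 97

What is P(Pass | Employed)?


P(Pass | Employed) = 33/(33+11) = 33/44 = 3/4

P(Pass|Employed) = 3/4 ≈ 75.00%


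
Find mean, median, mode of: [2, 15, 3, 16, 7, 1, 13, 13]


Sorted: [1, 2, 3, 7, 13, 13, 15, 16]
Mean = 70/8 = 35/4
Median = 10
Freq: {2: 1, 15: 1, 3: 1, 16: 1, 7: 1, 1: 1, 13: 2}
Mode: [13]

Mean=35/4, Median=10, Mode=13


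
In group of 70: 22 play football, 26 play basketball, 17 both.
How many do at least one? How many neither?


|A∪B| = 22+26-17 = 31
Neither = 70-31 = 39

At least one: 31; Neither: 39


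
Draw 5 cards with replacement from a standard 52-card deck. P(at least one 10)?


P(not a 10) = 48/52 = 12/13
P(none in 5 draws) = (12/13)^5 = 248832/371293
P(≥1 10) = 1 - 248832/371293 = 122461/371293

P = 122461/371293 ≈ 32.98%


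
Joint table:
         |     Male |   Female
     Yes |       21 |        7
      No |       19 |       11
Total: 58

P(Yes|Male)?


P(Yes|Male) = 21/(21+19) = 21/40

P = 21/40 ≈ 52.50%


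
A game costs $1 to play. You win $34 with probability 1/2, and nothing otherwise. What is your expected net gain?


E[gain] = (34-1)×1/2 + (-1)×1/2
= 33/2 - 1/2 = 16

Expected net gain = $16 ≈ $16.00


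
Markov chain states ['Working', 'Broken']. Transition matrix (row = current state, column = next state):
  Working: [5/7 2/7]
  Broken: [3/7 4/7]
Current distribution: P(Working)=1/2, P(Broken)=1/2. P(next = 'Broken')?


P(next=Broken) = Σᵢ P(now=i)×P(i→Broken)
= 1/2×2/7 + 1/2×4/7
= 1/7 + 2/7 = 3/7

P = 3/7 ≈ 0.4286


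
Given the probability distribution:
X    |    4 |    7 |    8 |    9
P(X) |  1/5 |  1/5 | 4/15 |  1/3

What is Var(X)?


E[X] = 22/3
E[X²] = 856/15
Var(X) = E[X²] - (E[X])² = 856/15 - 484/9 = 148/45

Var(X) = 148/45 ≈ 3.2889


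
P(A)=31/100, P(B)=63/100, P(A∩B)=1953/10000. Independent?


P(A)×P(B) = 1953/10000
P(A∩B) = 1953/10000
Equal ✓ → Independent

Yes, independent


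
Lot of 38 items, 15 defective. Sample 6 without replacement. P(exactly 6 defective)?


Hypergeometric: C(15,6)×C(23,0)/C(38,6)
= 5005×1/2760681 = 65/35853

P(X=6) = 65/35853 ≈ 0.18%


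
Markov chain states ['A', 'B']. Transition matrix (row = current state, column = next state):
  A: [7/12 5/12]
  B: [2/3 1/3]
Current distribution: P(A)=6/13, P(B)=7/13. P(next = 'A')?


P(next=A) = Σᵢ P(now=i)×P(i→A)
= 6/13×7/12 + 7/13×2/3
= 7/26 + 14/39 = 49/78

P = 49/78 ≈ 0.6282


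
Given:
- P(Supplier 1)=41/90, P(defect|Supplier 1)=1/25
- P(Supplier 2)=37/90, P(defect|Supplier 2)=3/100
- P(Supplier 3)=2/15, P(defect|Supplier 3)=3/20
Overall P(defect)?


P(B) = Σ P(B|Aᵢ)×P(Aᵢ)
  1/25×41/90 = 41/2250
  3/100×37/90 = 37/3000
  3/20×2/15 = 1/50
Sum = 91/1800

P(defect) = 91/1800 ≈ 5.06%


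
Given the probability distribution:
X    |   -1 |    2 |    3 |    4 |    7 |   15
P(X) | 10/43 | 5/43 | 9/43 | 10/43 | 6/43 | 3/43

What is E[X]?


E[X] = Σ x·P(X=x)
= (-1)×(10/43) + (2)×(5/43) + (3)×(9/43) + (4)×(10/43) + (7)×(6/43) + (15)×(3/43)
= 154/43

E[X] = 154/43


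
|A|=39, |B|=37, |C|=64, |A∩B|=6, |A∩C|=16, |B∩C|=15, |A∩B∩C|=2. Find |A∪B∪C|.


|A∪B∪C| = 39+37+64-6-16-15+2 = 105

|A∪B∪C| = 105


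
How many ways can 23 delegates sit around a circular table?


Circular arrangements of 23 distinct objects: fix one position to break rotational symmetry.
(n-1)! = 22! = 1124000727777607680000

1124000727777607680000


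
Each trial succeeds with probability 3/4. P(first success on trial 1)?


Geometric: P(X=1) = (1-p)^(k-1)×p = (1/4)^0×3/4 = 3/4

P(X=1) = 3/4 ≈ 75.00%


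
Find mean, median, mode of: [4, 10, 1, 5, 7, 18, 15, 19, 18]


Sorted: [1, 4, 5, 7, 10, 15, 18, 18, 19]
Mean = 97/9
Median = 10
Freq: {4: 1, 10: 1, 1: 1, 5: 1, 7: 1, 18: 2, 15: 1, 19: 1}
Mode: [18]

Mean=97/9, Median=10, Mode=18


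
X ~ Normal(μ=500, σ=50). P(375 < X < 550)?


z₁=(375-500)/50=-2.5, z₂=(550-500)/50=1.0
P = Φ(1.0) - Φ(-2.5) = 0.841345 - 0.006210 = 0.835135 ≈ 0.8351

P(375 < X < 550) ≈ 0.8351


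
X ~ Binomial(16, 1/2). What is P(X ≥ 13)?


P(X ≥ 13) = Σ P(X=i) for i=13..16
P(X=13) = 35/4096
P(X=14) = 15/8192
P(X=15) = 1/4096
P(X=16) = 1/65536
Sum = 697/65536

P(X ≥ 13) = 697/65536 ≈ 1.06%


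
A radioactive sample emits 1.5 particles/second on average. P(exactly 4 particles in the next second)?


Poisson(λ=1.5): P(X=4) = e^(-λ)×λ^k/k!
= e^(-1.5) × 1.5^4 / 4!
≈ 0.2231301601 × 5.0625 / 24 ≈ 0.047067

P(X=4) ≈ 0.047067 ≈ 4.71%


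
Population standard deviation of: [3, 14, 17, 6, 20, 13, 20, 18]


Mean = 111/8
  (3-111/8)²=7569/64
  (14-111/8)²=1/64
  (17-111/8)²=625/64
  (6-111/8)²=3969/64
  (20-111/8)²=2401/64
  (13-111/8)²=49/64
  (20-111/8)²=2401/64
  (18-111/8)²=1089/64
Σ(x-μ)² = 2263/8
σ² = (2263/8)/8 = 2263/64

σ = √(2263/64) ≈ 5.9464


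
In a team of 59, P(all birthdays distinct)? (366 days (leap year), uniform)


P(all different) = Π(366-i)/366 for i=0..58
= (366/366)×(365/366)×...×(308/366)
= 0.007112

P ≈ 0.0071 ≈ 0.71%


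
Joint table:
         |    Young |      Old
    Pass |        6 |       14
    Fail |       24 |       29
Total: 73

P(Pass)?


P(Pass) = (6+14)/73 = 20/73

P(Pass) = 20/73 ≈ 27.40%


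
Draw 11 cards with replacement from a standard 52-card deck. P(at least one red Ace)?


P(not a red Ace) = 50/52 = 25/26
P(none in 11 draws) = (25/26)^11 = 2384185791015625/3670344486987776
P(≥1 red Ace) = 1 - 2384185791015625/3670344486987776 = 1286158695972151/3670344486987776

P = 1286158695972151/3670344486987776 ≈ 35.04%


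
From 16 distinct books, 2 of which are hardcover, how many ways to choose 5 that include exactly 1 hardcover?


Choose 1 of the 2 hardcovers and 4 of the other 14 books:
C(2,1)×C(14,4) = 2×1001 = 2002

2002


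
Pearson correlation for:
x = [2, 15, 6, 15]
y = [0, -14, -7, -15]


n=4, Σx=38, Σy=-36, Σxy=-477, Σx²=490, Σy²=470
r = (4×(-477) - 38×(-36))/√((4×490 - 38²)(4×470 - (-36)²))
= -540/√(516×584) = -540/√301344 ≈ -540/548.9481 ≈ -0.9837

r ≈ -0.9837


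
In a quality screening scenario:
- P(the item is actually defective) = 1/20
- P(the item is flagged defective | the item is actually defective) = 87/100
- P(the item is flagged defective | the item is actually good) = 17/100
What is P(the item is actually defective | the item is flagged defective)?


Using Bayes' theorem:
P(A|B) = P(B|A)·P(A) / P(B)

P(the item is flagged defective) = 87/100 × 1/20 + 17/100 × 19/20
= 87/2000 + 323/2000 = 41/200

P(the item is actually defective|the item is flagged defective) = (87/2000) / (41/200) = 87/410

P(the item is actually defective|the item is flagged defective) = 87/410 ≈ 21.22%


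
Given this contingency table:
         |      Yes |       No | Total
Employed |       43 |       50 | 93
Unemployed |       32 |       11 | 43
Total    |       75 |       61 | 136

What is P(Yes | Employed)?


P(Yes | Employed) = 43/(43+50) = 43/93

P(Yes|Employed) = 43/93 ≈ 46.24%


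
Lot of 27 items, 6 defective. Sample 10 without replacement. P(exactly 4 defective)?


Hypergeometric: C(6,4)×C(21,6)/C(27,10)
= 15×54264/8436285 = 952/9867

P(X=4) = 952/9867 ≈ 9.65%


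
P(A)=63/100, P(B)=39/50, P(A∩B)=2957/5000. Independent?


P(A)×P(B) = 2457/5000
P(A∩B) = 2957/5000
Not equal → NOT independent

No, not independent


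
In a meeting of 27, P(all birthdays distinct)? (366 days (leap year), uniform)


P(all different) = Π(366-i)/366 for i=0..26
= (366/366)×(365/366)×...×(340/366)
= 0.374173

P ≈ 0.3742 ≈ 37.42%


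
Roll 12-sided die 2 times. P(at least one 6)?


P(no 6)^2 = (11/12)^2 = 121/144
P(≥1) = 1 - 121/144 = 23/144

P = 23/144 ≈ 15.97%


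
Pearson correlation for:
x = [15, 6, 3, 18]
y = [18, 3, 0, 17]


n=4, Σx=42, Σy=38, Σxy=594, Σx²=594, Σy²=622
r = (4×594 - 42×38)/√((4×594 - 42²)(4×622 - 38²))
= 780/√(612×1044) = 780/√638928 ≈ 780/799.3297 ≈ 0.9758

r ≈ 0.9758


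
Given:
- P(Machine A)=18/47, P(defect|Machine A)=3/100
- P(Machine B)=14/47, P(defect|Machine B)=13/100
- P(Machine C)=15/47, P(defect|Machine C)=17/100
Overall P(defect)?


P(B) = Σ P(B|Aᵢ)×P(Aᵢ)
  3/100×18/47 = 27/2350
  13/100×14/47 = 91/2350
  17/100×15/47 = 51/940
Sum = 491/4700

P(defect) = 491/4700 ≈ 10.45%


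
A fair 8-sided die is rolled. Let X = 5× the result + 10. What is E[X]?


E[die] = (1+8)/2 = 9/2
E[X] = 5×9/2 + 10 = 65/2

E[X] = 65/2


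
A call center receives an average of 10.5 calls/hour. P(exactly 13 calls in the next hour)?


Poisson(λ=10.5): P(X=13) = e^(-λ)×λ^k/k!
= e^(-10.5) × 10.5^13 / 13!
≈ 2.753644935e-05 × 1.88564914232e+13 / 6227020800 ≈ 0.083385

P(X=13) ≈ 0.083385 ≈ 8.34%


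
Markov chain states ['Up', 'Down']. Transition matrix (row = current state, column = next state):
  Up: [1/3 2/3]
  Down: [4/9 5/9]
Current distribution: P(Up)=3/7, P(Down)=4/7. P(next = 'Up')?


P(next=Up) = Σᵢ P(now=i)×P(i→Up)
= 3/7×1/3 + 4/7×4/9
= 1/7 + 16/63 = 25/63

P = 25/63 ≈ 0.3968


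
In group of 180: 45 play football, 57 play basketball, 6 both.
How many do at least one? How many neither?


|A∪B| = 45+57-6 = 96
Neither = 180-96 = 84

At least one: 96; Neither: 84


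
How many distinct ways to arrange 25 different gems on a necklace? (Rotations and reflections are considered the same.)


Free circular arrangements: rotations and reflections both identified.
(n-1)!/2 = 24!/2 = 620448401733239439360000/2 = 310224200866619719680000

310224200866619719680000


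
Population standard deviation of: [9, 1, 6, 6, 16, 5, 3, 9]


Mean = 55/8
  (9-55/8)²=289/64
  (1-55/8)²=2209/64
  (6-55/8)²=49/64
  (6-55/8)²=49/64
  (16-55/8)²=5329/64
  (5-55/8)²=225/64
  (3-55/8)²=961/64
  (9-55/8)²=289/64
Σ(x-μ)² = 1175/8
σ² = (1175/8)/8 = 1175/64

σ = √(1175/64) ≈ 4.2848


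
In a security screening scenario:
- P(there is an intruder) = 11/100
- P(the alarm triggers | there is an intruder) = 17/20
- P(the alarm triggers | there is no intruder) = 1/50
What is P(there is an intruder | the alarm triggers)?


Using Bayes' theorem:
P(A|B) = P(B|A)·P(A) / P(B)

P(the alarm triggers) = 17/20 × 11/100 + 1/50 × 89/100
= 187/2000 + 89/5000 = 1113/10000

P(there is an intruder|the alarm triggers) = (187/2000) / (1113/10000) = 935/1113

P(there is an intruder|the alarm triggers) = 935/1113 ≈ 84.01%


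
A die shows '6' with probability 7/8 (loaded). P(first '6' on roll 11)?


Geometric: P(X=11) = (1-p)^(k-1)×p = (1/8)^10×7/8 = 7/8589934592

P(X=11) = 7/8589934592 ≈ 0.00%


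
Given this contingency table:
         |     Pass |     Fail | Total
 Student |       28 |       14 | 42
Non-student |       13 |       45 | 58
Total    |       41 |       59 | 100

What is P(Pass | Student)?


P(Pass | Student) = 28/(28+14) = 28/42 = 2/3

P(Pass|Student) = 2/3 ≈ 66.67%


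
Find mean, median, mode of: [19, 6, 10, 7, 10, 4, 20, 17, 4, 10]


Sorted: [4, 4, 6, 7, 10, 10, 10, 17, 19, 20]
Mean = 107/10
Median = 10
Freq: {19: 1, 6: 1, 10: 3, 7: 1, 4: 2, 20: 1, 17: 1}
Mode: [10]

Mean=107/10, Median=10, Mode=10


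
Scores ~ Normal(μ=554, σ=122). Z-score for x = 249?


z = (x - μ)/σ = (249 - 554)/122 = -2.5

z = -2.5


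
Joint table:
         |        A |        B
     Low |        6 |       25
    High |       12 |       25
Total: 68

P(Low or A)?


P(Low∨A) = P(Low) + P(A) - P(Low∧A)
= (31 + 18 - 6)/68 = 43/68

P = 43/68 ≈ 63.24%


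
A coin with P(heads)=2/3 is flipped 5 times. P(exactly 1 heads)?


Binomial: P(X=1) = C(5,1)×p^1×(1-p)^4
= 5 × 2/3 × 1/81 = 10/243

P(X=1) = 10/243 ≈ 4.12%


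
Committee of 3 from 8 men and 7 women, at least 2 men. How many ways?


Count by #men:
  2M,1W: C(8,2)×C(7,1)=196
  3M,0W: C(8,3)×C(7,0)=56
Total = 252

252


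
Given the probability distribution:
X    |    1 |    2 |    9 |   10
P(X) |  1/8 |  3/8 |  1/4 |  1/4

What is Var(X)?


E[X] = 45/8
E[X²] = 375/8
Var(X) = E[X²] - (E[X])² = 375/8 - 2025/64 = 975/64

Var(X) = 975/64 ≈ 15.2344


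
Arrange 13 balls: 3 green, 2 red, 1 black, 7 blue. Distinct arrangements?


13!/(3!×2!×1!×7!) = 102960

102960


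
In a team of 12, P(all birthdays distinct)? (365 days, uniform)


P(all different) = Π(365-i)/365 for i=0..11
= (365/365)×(364/365)×...×(354/365)
= 0.832975

P ≈ 0.8330 ≈ 83.30%


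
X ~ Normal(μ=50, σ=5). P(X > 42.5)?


z = (42.5-50)/5 = -1.5
P(X > 42.5) = 1 - P(Z ≤ -1.5) = 1 - 0.0668 = 0.9332

P(X > 42.5) ≈ 0.9332


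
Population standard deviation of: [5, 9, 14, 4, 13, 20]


Mean = 65/6
  (5-65/6)²=1225/36
  (9-65/6)²=121/36
  (14-65/6)²=361/36
  (4-65/6)²=1681/36
  (13-65/6)²=169/36
  (20-65/6)²=3025/36
Σ(x-μ)² = 1097/6
σ² = (1097/6)/6 = 1097/36

σ = √(1097/36) ≈ 5.5202


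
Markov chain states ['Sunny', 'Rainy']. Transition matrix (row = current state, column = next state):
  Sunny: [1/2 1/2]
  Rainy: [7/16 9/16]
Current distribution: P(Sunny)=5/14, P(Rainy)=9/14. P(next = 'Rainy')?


P(next=Rainy) = Σᵢ P(now=i)×P(i→Rainy)
= 5/14×1/2 + 9/14×9/16
= 5/28 + 81/224 = 121/224

P = 121/224 ≈ 0.5402


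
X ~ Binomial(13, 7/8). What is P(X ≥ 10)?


P(X ≥ 10) = Σ P(X=i) for i=10..13
P(X=10) = 40393960607/274877906944
P(X=11) = 77115742977/274877906944
P(X=12) = 179936733613/549755813888
P(X=13) = 96889010407/549755813888
Sum = 127961287797/137438953472

P(X ≥ 10) = 127961287797/137438953472 ≈ 93.10%


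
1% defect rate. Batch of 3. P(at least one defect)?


P(all good) = (99/100)^3 = 970299/1000000
P(≥1 defect) = 29701/1000000

P = 29701/1000000 ≈ 2.97%


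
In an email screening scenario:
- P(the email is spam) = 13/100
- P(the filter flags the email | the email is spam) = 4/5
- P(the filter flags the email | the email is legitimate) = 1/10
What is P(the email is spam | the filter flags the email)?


Using Bayes' theorem:
P(A|B) = P(B|A)·P(A) / P(B)

P(the filter flags the email) = 4/5 × 13/100 + 1/10 × 87/100
= 13/125 + 87/1000 = 191/1000

P(the email is spam|the filter flags the email) = (13/125) / (191/1000) = 104/191

P(the email is spam|the filter flags the email) = 104/191 ≈ 54.45%


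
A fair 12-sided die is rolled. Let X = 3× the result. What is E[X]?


E[die] = (1+12)/2 = 13/2
E[X] = 3 × 13/2 = 39/2

E[X] = 39/2


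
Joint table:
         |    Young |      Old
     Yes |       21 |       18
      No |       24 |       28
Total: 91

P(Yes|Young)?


P(Yes|Young) = 21/(21+24) = 21/45 = 7/15

P = 7/15 ≈ 46.67%


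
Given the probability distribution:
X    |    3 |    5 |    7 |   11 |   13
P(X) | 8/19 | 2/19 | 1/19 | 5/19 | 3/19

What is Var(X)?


E[X] = 135/19
E[X²] = 1283/19
Var(X) = E[X²] - (E[X])² = 1283/19 - 18225/361 = 6152/361

Var(X) = 6152/361 ≈ 17.0416


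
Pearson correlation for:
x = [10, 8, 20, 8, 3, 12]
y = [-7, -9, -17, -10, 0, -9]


n=6, Σx=61, Σy=-52, Σxy=-670, Σx²=781, Σy²=600
r = (6×(-670) - 61×(-52))/√((6×781 - 61²)(6×600 - (-52)²))
= -848/√(965×896) = -848/√864640 ≈ -848/929.8602 ≈ -0.9120

r ≈ -0.9120


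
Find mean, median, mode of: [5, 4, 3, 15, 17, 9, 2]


Sorted: [2, 3, 4, 5, 9, 15, 17]
Mean = 55/7
Median = 5
Freq: {5: 1, 4: 1, 3: 1, 15: 1, 17: 1, 9: 1, 2: 1}
Mode: No mode

Mean=55/7, Median=5, Mode=No mode


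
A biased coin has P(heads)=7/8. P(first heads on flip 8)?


Geometric: P(X=8) = (1-p)^(k-1)×p = (1/8)^7×7/8 = 7/16777216

P(X=8) = 7/16777216 ≈ 0.00%


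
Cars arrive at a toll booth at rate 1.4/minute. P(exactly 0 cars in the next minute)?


Poisson(λ=1.4): P(X=0) = e^(-λ)×λ^k/k!
= e^(-1.4) × 1.4^0 / 0!
≈ 0.2465969639 × 1 / 1 ≈ 0.246597

P(X=0) ≈ 0.246597 ≈ 24.66%


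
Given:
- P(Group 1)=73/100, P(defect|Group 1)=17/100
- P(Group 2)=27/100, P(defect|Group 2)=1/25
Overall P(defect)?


P(B) = Σ P(B|Aᵢ)×P(Aᵢ)
  17/100×73/100 = 1241/10000
  1/25×27/100 = 27/2500
Sum = 1349/10000

P(defect) = 1349/10000 ≈ 13.49%


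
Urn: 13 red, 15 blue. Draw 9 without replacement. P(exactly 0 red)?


Hypergeometric: C(13,0)×C(15,9)/C(28,9)
= 1×5005/6906900 = 1/1380

P(X=0) = 1/1380 ≈ 0.07%


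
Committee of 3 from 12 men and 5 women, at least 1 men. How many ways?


Count by #men:
  1M,2W: C(12,1)×C(5,2)=120
  2M,1W: C(12,2)×C(5,1)=330
  3M,0W: C(12,3)×C(5,0)=220
Total = 670

670


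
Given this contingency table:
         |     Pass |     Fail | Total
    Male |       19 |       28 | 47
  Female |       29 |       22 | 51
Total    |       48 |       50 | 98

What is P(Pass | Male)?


P(Pass | Male) = 19/(19+28) = 19/47

P(Pass|Male) = 19/47 ≈ 40.43%


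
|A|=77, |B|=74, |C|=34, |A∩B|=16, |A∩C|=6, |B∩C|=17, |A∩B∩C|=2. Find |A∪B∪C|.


|A∪B∪C| = 77+74+34-16-6-17+2 = 148

|A∪B∪C| = 148


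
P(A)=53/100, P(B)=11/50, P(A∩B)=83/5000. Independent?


P(A)×P(B) = 583/5000
P(A∩B) = 83/5000
Not equal → NOT independent

No, not independent


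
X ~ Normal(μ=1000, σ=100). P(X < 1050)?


z = (1050-1000)/100 = 0.5
P(Z < 0.5) = 0.6915

P(X < 1050) ≈ 0.6915


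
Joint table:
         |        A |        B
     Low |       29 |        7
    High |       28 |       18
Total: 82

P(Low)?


P(Low) = (29+7)/82 = 36/82 = 18/41

P(Low) = 18/41 ≈ 43.90%


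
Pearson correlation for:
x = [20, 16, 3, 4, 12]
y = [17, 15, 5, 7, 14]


n=5, Σx=55, Σy=58, Σxy=791, Σx²=825, Σy²=784
r = (5×791 - 55×58)/√((5×825 - 55²)(5×784 - 58²))
= 765/√(1100×556) = 765/√611600 ≈ 765/782.0486 ≈ 0.9782

r ≈ 0.9782


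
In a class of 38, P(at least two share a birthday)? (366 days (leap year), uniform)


P(all different) = Π(366-i)/366 for i=0..37
= 0.136703
P(match) = 1 - 0.136703 = 0.863297

P ≈ 0.8633 ≈ 86.33%


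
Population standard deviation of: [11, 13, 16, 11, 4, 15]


Mean = 70/6 = 35/3
  (11-35/3)²=4/9
  (13-35/3)²=16/9
  (16-35/3)²=169/9
  (11-35/3)²=4/9
  (4-35/3)²=529/9
  (15-35/3)²=100/9
Σ(x-μ)² = 274/3
σ² = (274/3)/6 = 137/9

σ = √(137/9) ≈ 3.9016


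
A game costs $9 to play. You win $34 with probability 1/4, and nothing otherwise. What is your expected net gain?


E[gain] = (34-9)×1/4 + (-9)×3/4
= 25/4 - 27/4 = -1/2

Expected net gain = $-1/2 ≈ $-0.50


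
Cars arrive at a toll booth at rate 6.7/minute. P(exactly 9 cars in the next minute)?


Poisson(λ=6.7): P(X=9) = e^(-λ)×λ^k/k!
= e^(-6.7) × 6.7^9 / 9!
≈ 0.001230911903 × 27206534.3963 / 362880 ≈ 0.092286

P(X=9) ≈ 0.092286 ≈ 9.23%


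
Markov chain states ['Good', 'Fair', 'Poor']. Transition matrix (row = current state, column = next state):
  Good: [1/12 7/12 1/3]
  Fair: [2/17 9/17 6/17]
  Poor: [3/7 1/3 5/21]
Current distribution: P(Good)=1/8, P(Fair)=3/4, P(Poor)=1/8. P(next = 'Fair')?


P(next=Fair) = Σᵢ P(now=i)×P(i→Fair)
= 1/8×7/12 + 3/4×9/17 + 1/8×1/3
= 7/96 + 27/68 + 1/24 = 835/1632

P = 835/1632 ≈ 0.5116


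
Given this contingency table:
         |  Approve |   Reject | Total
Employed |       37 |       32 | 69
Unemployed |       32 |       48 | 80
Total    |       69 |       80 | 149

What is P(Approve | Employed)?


P(Approve | Employed) = 37/(37+32) = 37/69

P(Approve|Employed) = 37/69 ≈ 53.62%


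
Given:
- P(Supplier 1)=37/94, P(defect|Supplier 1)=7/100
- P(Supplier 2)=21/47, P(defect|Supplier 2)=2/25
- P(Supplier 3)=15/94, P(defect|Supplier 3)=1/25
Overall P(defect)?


P(B) = Σ P(B|Aᵢ)×P(Aᵢ)
  7/100×37/94 = 259/9400
  2/25×21/47 = 42/1175
  1/25×15/94 = 3/470
Sum = 131/1880

P(defect) = 131/1880 ≈ 6.97%


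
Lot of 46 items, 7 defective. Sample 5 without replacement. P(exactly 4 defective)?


Hypergeometric: C(7,4)×C(39,1)/C(46,5)
= 35×39/1370754 = 65/65274

P(X=4) = 65/65274 ≈ 0.10%


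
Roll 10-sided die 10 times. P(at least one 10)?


P(no 10)^10 = (9/10)^10 = 3486784401/10000000000
P(≥1) = 1 - 3486784401/10000000000 = 6513215599/10000000000

P = 6513215599/10000000000 ≈ 65.13%


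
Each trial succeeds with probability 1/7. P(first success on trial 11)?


Geometric: P(X=11) = (1-p)^(k-1)×p = (6/7)^10×1/7 = 60466176/1977326743

P(X=11) = 60466176/1977326743 ≈ 3.06%


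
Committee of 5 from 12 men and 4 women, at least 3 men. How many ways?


Count by #men:
  3M,2W: C(12,3)×C(4,2)=1320
  4M,1W: C(12,4)×C(4,1)=1980
  5M,0W: C(12,5)×C(4,0)=792
Total = 4092

4092


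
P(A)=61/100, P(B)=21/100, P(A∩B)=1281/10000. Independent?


P(A)×P(B) = 1281/10000
P(A∩B) = 1281/10000
Equal ✓ → Independent

Yes, independent


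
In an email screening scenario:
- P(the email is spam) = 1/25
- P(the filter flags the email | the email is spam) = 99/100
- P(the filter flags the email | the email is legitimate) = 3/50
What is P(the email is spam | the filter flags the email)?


Using Bayes' theorem:
P(A|B) = P(B|A)·P(A) / P(B)

P(the filter flags the email) = 99/100 × 1/25 + 3/50 × 24/25
= 99/2500 + 36/625 = 243/2500

P(the email is spam|the filter flags the email) = (99/2500) / (243/2500) = 11/27

P(the email is spam|the filter flags the email) = 11/27 ≈ 40.74%


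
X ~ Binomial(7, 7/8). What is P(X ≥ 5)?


P(X ≥ 5) = Σ P(X=i) for i=5..7
P(X=5) = 352947/2097152
P(X=6) = 823543/2097152
P(X=7) = 823543/2097152
Sum = 2000033/2097152

P(X ≥ 5) = 2000033/2097152 ≈ 95.37%


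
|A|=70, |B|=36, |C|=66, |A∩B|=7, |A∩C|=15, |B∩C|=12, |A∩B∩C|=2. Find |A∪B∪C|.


|A∪B∪C| = 70+36+66-7-15-12+2 = 140

|A∪B∪C| = 140


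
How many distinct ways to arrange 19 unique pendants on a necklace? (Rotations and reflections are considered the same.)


Free circular arrangements: rotations and reflections both identified.
(n-1)!/2 = 18!/2 = 6402373705728000/2 = 3201186852864000

3201186852864000


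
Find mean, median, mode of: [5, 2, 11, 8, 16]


Sorted: [2, 5, 8, 11, 16]
Mean = 42/5
Median = 8
Freq: {5: 1, 2: 1, 11: 1, 8: 1, 16: 1}
Mode: No mode

Mean=42/5, Median=8, Mode=No mode
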